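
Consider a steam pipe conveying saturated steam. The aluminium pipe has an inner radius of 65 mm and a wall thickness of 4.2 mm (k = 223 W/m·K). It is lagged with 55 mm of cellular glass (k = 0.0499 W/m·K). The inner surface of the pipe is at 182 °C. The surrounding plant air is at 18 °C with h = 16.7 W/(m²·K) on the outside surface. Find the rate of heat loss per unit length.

q′ ≈ 84.4 W/m

Per-layer cylindrical resistances, series-summed:
R_aluminium pipe wall = ln(69.2/65)/(2π×223×1) = 4.469×10^-5 K/W
R_cellular glass = ln(124.2/69.2)/(2π×0.0499×1) = 1.866 K/W
R_outer film = 1/(h_o·2πr_oL) = 1/(16.7×2π×0.1242×1) = 0.07673 K/W
R_total = 1.942 K/W
Q = ΔT/R_total = 164/1.942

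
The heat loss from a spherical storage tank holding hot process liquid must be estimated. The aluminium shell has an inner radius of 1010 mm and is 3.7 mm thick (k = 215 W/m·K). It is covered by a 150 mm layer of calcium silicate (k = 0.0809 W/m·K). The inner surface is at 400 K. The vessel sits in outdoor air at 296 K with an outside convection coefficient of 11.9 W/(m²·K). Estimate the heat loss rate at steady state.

Spherical conduction: R = (1/r_in − 1/r_out)/(4πk) per layer; series-sum.
R_aluminium shell = (1/1.01 − 1/1.0137)/(4π×215) = 1.338×10^-6 K/W
R_calcium silicate = (1/1.0137 − 1/1.1637)/(4π×0.0809) = 0.1251 K/W
R_outer film = 1/(h·4πr_o²) = 1/(11.9×4π×1.1637²) = 0.004938 K/W
R_total = 0.13 K/W
Q = ΔT/R_total = 104/0.13

Q ≈ 800 W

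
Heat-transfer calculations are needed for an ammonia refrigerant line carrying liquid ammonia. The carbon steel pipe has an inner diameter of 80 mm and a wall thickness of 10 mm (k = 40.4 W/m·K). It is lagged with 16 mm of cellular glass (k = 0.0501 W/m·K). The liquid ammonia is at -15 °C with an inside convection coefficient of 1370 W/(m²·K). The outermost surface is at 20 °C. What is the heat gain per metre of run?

q′ ≈ 39.5 W/m

Radial resistances (cylindrical: R_cond = ln(r_o/r_i)/(2πkL), R_conv = 1/(h·2πrL)):
R_inner film = 1/(h_i·2πr₁L) = 1/(1370×2π×0.04×1) = 0.002904 K/W
R_carbon steel pipe wall = ln(50/40)/(2π×40.4×1) = 8.791×10^-4 K/W
R_cellular glass = ln(66/50)/(2π×0.0501×1) = 0.882 K/W
R_total = 0.8857 K/W
Q = ΔT/R_total = 35/0.8857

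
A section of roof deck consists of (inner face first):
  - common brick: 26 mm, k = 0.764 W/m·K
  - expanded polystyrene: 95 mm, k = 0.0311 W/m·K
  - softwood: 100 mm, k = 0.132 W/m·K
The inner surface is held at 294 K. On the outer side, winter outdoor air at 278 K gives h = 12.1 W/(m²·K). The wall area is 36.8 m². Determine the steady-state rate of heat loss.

Q ≈ 150 W

Model the wall as resistances in series:
R_common brick = L/(kA) = 0.026/(0.764×36.8) = 9.248×10^-4 K/W
R_expanded polystyrene = L/(kA) = 0.095/(0.0311×36.8) = 0.08301 K/W
R_softwood = L/(kA) = 0.1/(0.132×36.8) = 0.02059 K/W
R_outer film = 1/(h_o·A) = 1/(12.1×36.8) = 0.002246 K/W
R_total = 0.1068 K/W
Q = ΔT / R_total = 16 / 0.1068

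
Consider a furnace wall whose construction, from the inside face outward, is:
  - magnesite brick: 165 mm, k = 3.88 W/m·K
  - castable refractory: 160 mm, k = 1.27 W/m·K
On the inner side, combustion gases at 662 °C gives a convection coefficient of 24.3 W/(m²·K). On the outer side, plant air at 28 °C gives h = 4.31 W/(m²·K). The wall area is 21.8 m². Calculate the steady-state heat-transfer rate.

Q ≈ 31300 W

Thermal resistances in series:
R_inner film = 1/(h_i·A) = 1/(24.3×21.8) = 0.001888 K/W
R_magnesite brick = L/(kA) = 0.165/(3.88×21.8) = 0.001951 K/W
R_castable refractory = L/(kA) = 0.16/(1.27×21.8) = 0.005779 K/W
R_outer film = 1/(h_o·A) = 1/(4.31×21.8) = 0.01064 K/W
R_total = 0.02026 K/W
Q = ΔT / R_total = 634 / 0.02026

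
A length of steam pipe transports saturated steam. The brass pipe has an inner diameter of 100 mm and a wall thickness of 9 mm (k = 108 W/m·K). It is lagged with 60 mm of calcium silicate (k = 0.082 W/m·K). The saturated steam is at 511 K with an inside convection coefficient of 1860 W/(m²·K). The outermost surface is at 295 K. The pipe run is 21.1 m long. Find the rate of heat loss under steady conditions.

For a radial system each layer contributes R = ln(r_out/r_in)/(2πkL); films add R = 1/(hA).
R_inner film = 1/(h_i·2πr₁L) = 1/(1860×2π×0.05×21.1) = 8.111×10^-5 K/W
R_brass pipe wall = ln(59/50)/(2π×108×21.1) = 1.156×10^-5 K/W
R_calcium silicate = ln(119/59)/(2π×0.082×21.1) = 0.06454 K/W
R_total = 0.06463 K/W
Q = ΔT/R_total = 216/0.06463

Q ≈ 3340 W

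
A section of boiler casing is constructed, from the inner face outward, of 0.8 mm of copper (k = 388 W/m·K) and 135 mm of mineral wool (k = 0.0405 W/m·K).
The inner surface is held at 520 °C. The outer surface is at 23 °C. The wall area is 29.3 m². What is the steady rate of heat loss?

Using the resistance-network approach (series):
R_copper = L/(kA) = 0.0008/(388×29.3) = 7.037×10^-8 K/W
R_mineral wool = L/(kA) = 0.135/(0.0405×29.3) = 0.1138 K/W
R_total = 0.1138 K/W
Q = ΔT / R_total = 497 / 0.1138

Q ≈ 4370 W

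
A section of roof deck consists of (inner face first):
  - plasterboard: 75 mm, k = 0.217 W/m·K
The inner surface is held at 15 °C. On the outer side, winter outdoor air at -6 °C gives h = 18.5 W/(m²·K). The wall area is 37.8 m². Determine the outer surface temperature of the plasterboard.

Treating each layer as a thermal resistance in series:
R_plasterboard = L/(kA) = 0.075/(0.217×37.8) = 0.009143 K/W
R_outer film = 1/(h_o·A) = 1/(18.5×37.8) = 0.00143 K/W
R_total = 0.01057 K/W;  Q = ΔT/R_total = 21/0.01057 = 1986 W
T_interface = T_inner − Q·ΣR(inner→interface) = 15 − 1990×0.009143

T ≈ -3.16 °C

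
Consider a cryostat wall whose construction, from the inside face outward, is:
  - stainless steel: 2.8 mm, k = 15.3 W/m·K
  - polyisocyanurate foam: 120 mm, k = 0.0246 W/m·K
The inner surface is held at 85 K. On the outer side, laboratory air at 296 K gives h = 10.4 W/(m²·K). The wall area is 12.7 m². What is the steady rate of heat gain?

Series thermal resistances:
R_stainless steel = L/(kA) = 0.0028/(15.3×12.7) = 1.441×10^-5 K/W
R_polyisocyanurate foam = L/(kA) = 0.12/(0.0246×12.7) = 0.3841 K/W
R_outer film = 1/(h_o·A) = 1/(10.4×12.7) = 0.007571 K/W
R_total = 0.3917 K/W
Q = ΔT / R_total = 211 / 0.3917

Q ≈ 539 W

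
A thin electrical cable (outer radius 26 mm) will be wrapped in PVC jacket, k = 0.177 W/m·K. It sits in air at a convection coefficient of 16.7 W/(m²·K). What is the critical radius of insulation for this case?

r_cr ≈ 10.6 mm

For a cylinder r_cr = k/h = 0.177/16.7
r_cr = 10.6 mm; since the bare radius (26 mm) is above r_cr, any added insulation will reduce heat loss.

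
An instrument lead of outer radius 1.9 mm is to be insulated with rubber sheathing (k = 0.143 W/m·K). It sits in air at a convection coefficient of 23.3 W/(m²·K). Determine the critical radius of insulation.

r_cr ≈ 6.14 mm

For a cylinder r_cr = k/h = 0.143/23.3
r_cr = 6.14 mm; since the bare radius (1.9 mm) is below r_cr, adding a thin layer of insulation will *increase* heat loss.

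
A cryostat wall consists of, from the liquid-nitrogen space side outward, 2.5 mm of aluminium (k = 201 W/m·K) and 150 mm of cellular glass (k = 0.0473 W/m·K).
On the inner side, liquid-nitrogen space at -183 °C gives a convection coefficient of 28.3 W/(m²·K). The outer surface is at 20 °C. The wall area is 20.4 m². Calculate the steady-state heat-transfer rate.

Thermal resistances in series:
R_inner film = 1/(h_i·A) = 1/(28.3×20.4) = 0.001732 K/W
R_aluminium = L/(kA) = 0.0025/(201×20.4) = 6.097×10^-7 K/W
R_cellular glass = L/(kA) = 0.15/(0.0473×20.4) = 0.1555 K/W
R_total = 0.1572 K/W
Q = ΔT / R_total = 203 / 0.1572

Q ≈ 1290 W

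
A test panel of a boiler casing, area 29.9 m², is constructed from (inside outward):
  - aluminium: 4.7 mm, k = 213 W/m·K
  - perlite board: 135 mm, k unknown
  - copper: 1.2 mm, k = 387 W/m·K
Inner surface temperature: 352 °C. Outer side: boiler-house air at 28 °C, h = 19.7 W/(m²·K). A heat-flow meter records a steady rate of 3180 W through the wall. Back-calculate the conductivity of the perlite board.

Model the wall as resistances in series:
R_aluminium = L/(kA) = 0.0047/(213×29.9) = 7.38×10^-7 K/W
R_copper = L/(kA) = 0.0012/(387×29.9) = 1.037×10^-7 K/W
R_outer film = 1/(h_o·A) = 1/(19.7×29.9) = 0.001698 K/W
Sum of known resistances R_other = 0.001699 K/W
Total R = ΔT/Q = 324/3180 = 0.1019 K/W
R_perlite board = R_total − R_other = 0.1002 K/W
k = L/(R·A) = 0.135/(0.1002×29.9)

k ≈ 0.0451 W/(m·K)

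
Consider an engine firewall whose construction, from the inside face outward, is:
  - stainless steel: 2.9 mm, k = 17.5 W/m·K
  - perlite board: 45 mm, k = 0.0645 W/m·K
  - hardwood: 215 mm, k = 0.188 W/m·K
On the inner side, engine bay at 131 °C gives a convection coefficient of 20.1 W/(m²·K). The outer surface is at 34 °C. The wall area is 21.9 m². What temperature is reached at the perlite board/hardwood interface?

Series thermal resistances:
R_inner film = 1/(h_i·A) = 1/(20.1×21.9) = 0.002272 K/W
R_stainless steel = L/(kA) = 0.0029/(17.5×21.9) = 7.567×10^-6 K/W
R_perlite board = L/(kA) = 0.045/(0.0645×21.9) = 0.03186 K/W
R_hardwood = L/(kA) = 0.215/(0.188×21.9) = 0.05222 K/W
R_total = 0.08636 K/W;  Q = ΔT/R_total = 97/0.08636 = 1123 W
T_interface = T_inner − Q·ΣR(inner→interface) = 131 − 1120×0.03414

T ≈ 92.7 °C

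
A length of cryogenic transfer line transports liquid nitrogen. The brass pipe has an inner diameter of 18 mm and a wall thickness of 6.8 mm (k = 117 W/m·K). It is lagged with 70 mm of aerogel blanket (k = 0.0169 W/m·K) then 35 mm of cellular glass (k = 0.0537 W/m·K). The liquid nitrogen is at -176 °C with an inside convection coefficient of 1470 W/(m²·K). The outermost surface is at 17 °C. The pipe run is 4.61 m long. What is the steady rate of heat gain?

Radial resistances (cylindrical: R_cond = ln(r_o/r_i)/(2πkL), R_conv = 1/(h·2πrL)):
R_inner film = 1/(h_i·2πr₁L) = 1/(1470×2π×0.009×4.61) = 0.00261 K/W
R_brass pipe wall = ln(15.8/9)/(2π×117×4.61) = 1.661×10^-4 K/W
R_aerogel blanket = ln(85.8/15.8)/(2π×0.0169×4.61) = 3.456 K/W
R_cellular glass = ln(120.8/85.8)/(2π×0.0537×4.61) = 0.2199 K/W
R_total = 3.679 K/W
Q = ΔT/R_total = 193/3.679

Q ≈ 52.5 W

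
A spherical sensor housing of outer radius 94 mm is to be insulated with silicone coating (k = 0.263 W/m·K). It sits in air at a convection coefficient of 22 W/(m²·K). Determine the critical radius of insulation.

For a sphere r_cr = 2k/h = 2×0.263/22
r_cr = 23.9 mm; since the bare radius (94 mm) is above r_cr, any added insulation will reduce heat loss.

r_cr ≈ 23.9 mm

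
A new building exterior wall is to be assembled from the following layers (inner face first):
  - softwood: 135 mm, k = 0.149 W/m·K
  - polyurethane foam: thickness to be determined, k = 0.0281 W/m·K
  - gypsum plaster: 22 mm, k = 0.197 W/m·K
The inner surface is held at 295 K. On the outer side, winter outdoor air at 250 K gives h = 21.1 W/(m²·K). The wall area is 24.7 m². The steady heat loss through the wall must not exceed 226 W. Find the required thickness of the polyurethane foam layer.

Treating each layer as a thermal resistance in series:
R_softwood = L/(kA) = 0.135/(0.149×24.7) = 0.03668 K/W
R_gypsum plaster = L/(kA) = 0.022/(0.197×24.7) = 0.004521 K/W
R_outer film = 1/(h_o·A) = 1/(21.1×24.7) = 0.001919 K/W
Sum of the known resistances R_other = 0.04312 K/W
Required total resistance R_tot = ΔT/Q_allow = 45/226 = 0.1991 K/W
R_polyurethane foam = R_tot − R_other = 0.156 K/W
L = R·k·A = 0.156×0.0281×24.7

L ≈ 108 mm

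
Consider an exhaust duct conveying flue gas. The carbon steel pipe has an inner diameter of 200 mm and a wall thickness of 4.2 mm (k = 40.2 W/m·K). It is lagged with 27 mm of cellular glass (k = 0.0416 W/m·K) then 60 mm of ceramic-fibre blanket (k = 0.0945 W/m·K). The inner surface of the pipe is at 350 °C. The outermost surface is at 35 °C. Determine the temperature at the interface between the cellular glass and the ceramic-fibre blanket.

T ≈ 167 °C

Radial resistances (cylindrical: R_cond = ln(r_o/r_i)/(2πkL), R_conv = 1/(h·2πrL)):
R_carbon steel pipe wall = ln(104.2/100)/(2π×40.2×1) = 1.629×10^-4 K/W
R_cellular glass = ln(131.2/104.2)/(2π×0.0416×1) = 0.8815 K/W
R_ceramic-fibre blanket = ln(191.2/131.2)/(2π×0.0945×1) = 0.6343 K/W
R_total = 1.516 K/W
Q = ΔT/R_total = 315/1.516
Q = 208 W/m
T_interface = T_inner − Q·ΣR(inner→interface) = 350 − 208×0.8817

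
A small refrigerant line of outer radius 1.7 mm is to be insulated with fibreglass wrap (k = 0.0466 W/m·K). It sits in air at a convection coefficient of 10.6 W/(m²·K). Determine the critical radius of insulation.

r_cr ≈ 4.4 mm

For a cylinder r_cr = k/h = 0.0466/10.6
r_cr = 4.4 mm; since the bare radius (1.7 mm) is below r_cr, adding a thin layer of insulation will *increase* heat loss.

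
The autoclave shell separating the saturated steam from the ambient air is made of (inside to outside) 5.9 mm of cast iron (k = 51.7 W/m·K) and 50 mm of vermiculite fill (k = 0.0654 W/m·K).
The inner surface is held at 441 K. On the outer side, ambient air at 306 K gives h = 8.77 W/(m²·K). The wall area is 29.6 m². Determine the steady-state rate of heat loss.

Q ≈ 4550 W

Series thermal resistances:
R_cast iron = L/(kA) = 0.0059/(51.7×29.6) = 3.855×10^-6 K/W
R_vermiculite fill = L/(kA) = 0.05/(0.0654×29.6) = 0.02583 K/W
R_outer film = 1/(h_o·A) = 1/(8.77×29.6) = 0.003852 K/W
R_total = 0.02968 K/W
Q = ΔT / R_total = 135 / 0.02968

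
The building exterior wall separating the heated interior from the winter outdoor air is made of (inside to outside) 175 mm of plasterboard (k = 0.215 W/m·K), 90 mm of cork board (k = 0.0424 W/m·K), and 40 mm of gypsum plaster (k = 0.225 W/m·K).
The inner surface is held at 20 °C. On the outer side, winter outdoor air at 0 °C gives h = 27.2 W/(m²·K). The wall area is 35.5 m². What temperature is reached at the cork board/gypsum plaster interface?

Using the resistance-network approach (series):
R_plasterboard = L/(kA) = 0.175/(0.215×35.5) = 0.02293 K/W
R_cork board = L/(kA) = 0.09/(0.0424×35.5) = 0.05979 K/W
R_gypsum plaster = L/(kA) = 0.04/(0.225×35.5) = 0.005008 K/W
R_outer film = 1/(h_o·A) = 1/(27.2×35.5) = 0.001036 K/W
R_total = 0.08876 K/W;  Q = ΔT/R_total = 20/0.08876 = 225.3 W
T_interface = T_inner − Q·ΣR(inner→interface) = 20 − 225×0.08272

T ≈ 1.36 °C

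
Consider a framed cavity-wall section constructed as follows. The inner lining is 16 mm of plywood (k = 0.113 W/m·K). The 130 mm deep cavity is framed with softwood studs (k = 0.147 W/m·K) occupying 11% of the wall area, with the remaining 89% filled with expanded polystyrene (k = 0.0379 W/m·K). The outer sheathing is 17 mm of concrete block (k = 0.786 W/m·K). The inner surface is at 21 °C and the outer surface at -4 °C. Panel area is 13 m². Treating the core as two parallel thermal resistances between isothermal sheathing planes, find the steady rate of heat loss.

Q ≈ 117 W

Sheathing layers in series; stud and cavity paths in parallel between them.
R_inner = 0.016/(0.113×13) = 0.01089 K/W
R_stud  = 0.13/(0.147×0.11×13) = 0.6184 K/W
R_cav   = 0.13/(0.0379×0.89×13) = 0.2965 K/W
1/R_core = 1/R_stud + 1/R_cav → R_core = 0.2004 K/W
R_outer = 0.017/(0.786×13) = 0.001664 K/W
R_total = 0.213 K/W
Q = ΔT/R_total = 25/0.213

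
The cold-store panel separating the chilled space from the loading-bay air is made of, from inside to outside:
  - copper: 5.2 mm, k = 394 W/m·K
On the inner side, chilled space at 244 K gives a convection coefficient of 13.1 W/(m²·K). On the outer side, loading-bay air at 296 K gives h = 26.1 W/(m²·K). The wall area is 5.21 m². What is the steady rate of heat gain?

Model the wall as resistances in series:
R_inner film = 1/(h_i·A) = 1/(13.1×5.21) = 0.01465 K/W
R_copper = L/(kA) = 0.0052/(394×5.21) = 2.533×10^-6 K/W
R_outer film = 1/(h_o·A) = 1/(26.1×5.21) = 0.007354 K/W
R_total = 0.02201 K/W
Q = ΔT / R_total = 52 / 0.02201

Q ≈ 2360 W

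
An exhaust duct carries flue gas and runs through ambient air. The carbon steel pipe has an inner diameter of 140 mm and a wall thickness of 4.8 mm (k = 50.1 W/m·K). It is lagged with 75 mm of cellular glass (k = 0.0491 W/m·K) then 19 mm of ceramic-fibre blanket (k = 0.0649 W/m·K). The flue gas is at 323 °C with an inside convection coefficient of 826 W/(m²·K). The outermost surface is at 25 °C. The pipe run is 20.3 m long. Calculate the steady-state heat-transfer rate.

Per-layer cylindrical resistances, series-summed:
R_inner film = 1/(h_i·2πr₁L) = 1/(826×2π×0.07×20.3) = 1.356×10^-4 K/W
R_carbon steel pipe wall = ln(74.8/70)/(2π×50.1×20.3) = 1.038×10^-5 K/W
R_cellular glass = ln(149.8/74.8)/(2π×0.0491×20.3) = 0.1109 K/W
R_ceramic-fibre blanket = ln(168.8/149.8)/(2π×0.0649×20.3) = 0.01443 K/W
R_total = 0.1255 K/W
Q = ΔT/R_total = 298/0.1255

Q ≈ 2380 W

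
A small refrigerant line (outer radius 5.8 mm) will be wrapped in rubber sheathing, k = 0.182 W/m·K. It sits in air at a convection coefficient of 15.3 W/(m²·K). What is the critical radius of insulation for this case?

r_cr ≈ 11.9 mm

For a cylinder r_cr = k/h = 0.182/15.3
r_cr = 11.9 mm; since the bare radius (5.8 mm) is below r_cr, adding a thin layer of insulation will *increase* heat loss.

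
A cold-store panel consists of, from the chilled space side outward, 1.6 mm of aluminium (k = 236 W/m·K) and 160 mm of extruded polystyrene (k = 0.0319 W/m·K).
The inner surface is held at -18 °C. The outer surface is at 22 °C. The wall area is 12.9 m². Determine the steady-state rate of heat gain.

Q ≈ 103 W

Series thermal resistances:
R_aluminium = L/(kA) = 0.0016/(236×12.9) = 5.256×10^-7 K/W
R_extruded polystyrene = L/(kA) = 0.16/(0.0319×12.9) = 0.3888 K/W
R_total = 0.3888 K/W
Q = ΔT / R_total = 40 / 0.3888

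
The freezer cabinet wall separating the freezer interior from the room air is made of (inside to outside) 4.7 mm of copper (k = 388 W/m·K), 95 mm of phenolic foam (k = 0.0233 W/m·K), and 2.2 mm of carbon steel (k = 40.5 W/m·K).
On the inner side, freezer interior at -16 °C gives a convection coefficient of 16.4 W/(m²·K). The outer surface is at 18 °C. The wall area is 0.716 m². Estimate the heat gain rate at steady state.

Q ≈ 5.88 W

Thermal resistances in series:
R_inner film = 1/(h_i·A) = 1/(16.4×0.716) = 0.08516 K/W
R_copper = L/(kA) = 0.0047/(388×0.716) = 1.692×10^-5 K/W
R_phenolic foam = L/(kA) = 0.095/(0.0233×0.716) = 5.694 K/W
R_carbon steel = L/(kA) = 0.0022/(40.5×0.716) = 7.587×10^-5 K/W
R_total = 5.78 K/W
Q = ΔT / R_total = 34 / 5.78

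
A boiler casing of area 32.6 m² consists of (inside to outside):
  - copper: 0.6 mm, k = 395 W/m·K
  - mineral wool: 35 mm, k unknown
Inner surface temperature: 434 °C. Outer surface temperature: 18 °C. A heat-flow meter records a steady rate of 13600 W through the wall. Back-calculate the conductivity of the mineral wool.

Thermal resistances in series:
R_copper = L/(kA) = 0.0006/(395×32.6) = 4.659×10^-8 K/W
Sum of known resistances R_other = 4.659×10^-8 K/W
Total R = ΔT/Q = 416/13600 = 0.03059 K/W
R_mineral wool = R_total − R_other = 0.03059 K/W
k = L/(R·A) = 0.035/(0.03059×32.6)

k ≈ 0.0351 W/(m·K)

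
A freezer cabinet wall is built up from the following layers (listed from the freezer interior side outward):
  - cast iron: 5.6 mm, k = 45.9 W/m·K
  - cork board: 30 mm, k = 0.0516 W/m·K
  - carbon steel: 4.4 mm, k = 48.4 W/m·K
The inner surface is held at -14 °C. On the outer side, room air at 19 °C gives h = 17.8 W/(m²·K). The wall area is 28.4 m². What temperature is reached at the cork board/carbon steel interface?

T ≈ 16.1 °C

Thermal resistances in series:
R_cast iron = L/(kA) = 0.0056/(45.9×28.4) = 4.296×10^-6 K/W
R_cork board = L/(kA) = 0.03/(0.0516×28.4) = 0.02047 K/W
R_carbon steel = L/(kA) = 0.0044/(48.4×28.4) = 3.201×10^-6 K/W
R_outer film = 1/(h_o·A) = 1/(17.8×28.4) = 0.001978 K/W
R_total = 0.02246 K/W;  Q = ΔT/R_total = 33/0.02246 = 1469 W
T_interface = T_inner + Q·ΣR(inner→interface) = -14 + 1470×0.02048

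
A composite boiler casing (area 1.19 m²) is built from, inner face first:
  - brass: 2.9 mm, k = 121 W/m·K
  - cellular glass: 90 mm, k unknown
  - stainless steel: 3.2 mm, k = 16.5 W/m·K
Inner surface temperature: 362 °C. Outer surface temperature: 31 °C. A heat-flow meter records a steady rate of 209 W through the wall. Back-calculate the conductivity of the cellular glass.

k ≈ 0.0478 W/(m·K)

Series thermal resistances:
R_brass = L/(kA) = 0.0029/(121×1.19) = 2.014×10^-5 K/W
R_stainless steel = L/(kA) = 0.0032/(16.5×1.19) = 1.63×10^-4 K/W
Sum of known resistances R_other = 1.831×10^-4 K/W
Total R = ΔT/Q = 331/209 = 1.584 K/W
R_cellular glass = R_total − R_other = 1.584 K/W
k = L/(R·A) = 0.09/(1.584×1.19)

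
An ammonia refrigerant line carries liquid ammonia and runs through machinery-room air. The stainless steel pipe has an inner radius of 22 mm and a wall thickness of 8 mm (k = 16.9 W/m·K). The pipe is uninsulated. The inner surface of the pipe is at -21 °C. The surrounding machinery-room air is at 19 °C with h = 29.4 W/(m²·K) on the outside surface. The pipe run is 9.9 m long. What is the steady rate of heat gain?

Q ≈ 2160 W

Radial resistances (cylindrical: R_cond = ln(r_o/r_i)/(2πkL), R_conv = 1/(h·2πrL)):
R_stainless steel pipe wall = ln(30/22)/(2π×16.9×9.9) = 2.95×10^-4 K/W
R_outer film = 1/(h_o·2πr_oL) = 1/(29.4×2π×0.03×9.9) = 0.01823 K/W
R_total = 0.01852 K/W
Q = ΔT/R_total = 40/0.01852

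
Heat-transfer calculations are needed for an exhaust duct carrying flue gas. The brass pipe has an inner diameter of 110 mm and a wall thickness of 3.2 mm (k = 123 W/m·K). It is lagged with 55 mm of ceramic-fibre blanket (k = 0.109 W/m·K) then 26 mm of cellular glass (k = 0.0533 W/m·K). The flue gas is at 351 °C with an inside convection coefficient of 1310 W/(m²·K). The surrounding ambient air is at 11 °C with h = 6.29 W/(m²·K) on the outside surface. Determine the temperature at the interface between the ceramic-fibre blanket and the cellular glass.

Radial resistances (cylindrical: R_cond = ln(r_o/r_i)/(2πkL), R_conv = 1/(h·2πrL)):
R_inner film = 1/(h_i·2πr₁L) = 1/(1310×2π×0.055×1) = 0.002209 K/W
R_brass pipe wall = ln(58.2/55)/(2π×123×1) = 7.318×10^-5 K/W
R_ceramic-fibre blanket = ln(113.2/58.2)/(2π×0.109×1) = 0.9714 K/W
R_cellular glass = ln(139.2/113.2)/(2π×0.0533×1) = 0.6174 K/W
R_outer film = 1/(h_o·2πr_oL) = 1/(6.29×2π×0.1392×1) = 0.1818 K/W
R_total = 1.773 K/W
Q = ΔT/R_total = 340/1.773
Q = 192 W/m
T_interface = T_inner − Q·ΣR(inner→interface) = 351 − 192×0.9737

T ≈ 164 °C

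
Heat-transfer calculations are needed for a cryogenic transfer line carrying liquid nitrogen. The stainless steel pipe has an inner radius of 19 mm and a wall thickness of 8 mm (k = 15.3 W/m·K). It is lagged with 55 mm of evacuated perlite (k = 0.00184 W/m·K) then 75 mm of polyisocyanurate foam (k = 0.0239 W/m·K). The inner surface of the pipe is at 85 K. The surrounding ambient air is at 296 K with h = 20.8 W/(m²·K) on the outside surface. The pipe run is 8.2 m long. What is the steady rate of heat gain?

Q ≈ 17.2 W

Per-layer cylindrical resistances, series-summed:
R_stainless steel pipe wall = ln(27/19)/(2π×15.3×8.2) = 4.458×10^-4 K/W
R_evacuated perlite = ln(82/27)/(2π×0.00184×8.2) = 11.72 K/W
R_polyisocyanurate foam = ln(157/82)/(2π×0.0239×8.2) = 0.5275 K/W
R_outer film = 1/(h_o·2πr_oL) = 1/(20.8×2π×0.157×8.2) = 0.005944 K/W
R_total = 12.25 K/W
Q = ΔT/R_total = 211/12.25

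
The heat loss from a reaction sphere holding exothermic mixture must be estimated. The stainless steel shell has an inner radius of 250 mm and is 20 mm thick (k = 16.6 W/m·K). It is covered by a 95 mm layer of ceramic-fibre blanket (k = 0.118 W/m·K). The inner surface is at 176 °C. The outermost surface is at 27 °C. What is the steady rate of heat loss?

Q ≈ 229 W

Spherical conduction: R = (1/r_in − 1/r_out)/(4πk) per layer; series-sum.
R_stainless steel shell = (1/0.25 − 1/0.27)/(4π×16.6) = 0.00142 K/W
R_ceramic-fibre blanket = (1/0.27 − 1/0.365)/(4π×0.118) = 0.6501 K/W
R_total = 0.6515 K/W
Q = ΔT/R_total = 149/0.6515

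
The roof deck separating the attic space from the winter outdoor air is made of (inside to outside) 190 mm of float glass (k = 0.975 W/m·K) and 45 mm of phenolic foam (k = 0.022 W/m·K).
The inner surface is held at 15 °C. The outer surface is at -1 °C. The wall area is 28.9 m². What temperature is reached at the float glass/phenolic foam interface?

Model the wall as resistances in series:
R_float glass = L/(kA) = 0.19/(0.975×28.9) = 0.006743 K/W
R_phenolic foam = L/(kA) = 0.045/(0.022×28.9) = 0.07078 K/W
R_total = 0.07752 K/W;  Q = ΔT/R_total = 16/0.07752 = 206.4 W
T_interface = T_inner − Q·ΣR(inner→interface) = 15 − 206×0.006743

T ≈ 13.6 °C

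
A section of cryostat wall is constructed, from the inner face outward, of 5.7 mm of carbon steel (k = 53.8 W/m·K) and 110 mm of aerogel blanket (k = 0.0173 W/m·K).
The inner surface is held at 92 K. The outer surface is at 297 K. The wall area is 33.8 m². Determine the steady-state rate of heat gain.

Model the wall as resistances in series:
R_carbon steel = L/(kA) = 0.0057/(53.8×33.8) = 3.135×10^-6 K/W
R_aerogel blanket = L/(kA) = 0.11/(0.0173×33.8) = 0.1881 K/W
R_total = 0.1881 K/W
Q = ΔT / R_total = 205 / 0.1881

Q ≈ 1090 W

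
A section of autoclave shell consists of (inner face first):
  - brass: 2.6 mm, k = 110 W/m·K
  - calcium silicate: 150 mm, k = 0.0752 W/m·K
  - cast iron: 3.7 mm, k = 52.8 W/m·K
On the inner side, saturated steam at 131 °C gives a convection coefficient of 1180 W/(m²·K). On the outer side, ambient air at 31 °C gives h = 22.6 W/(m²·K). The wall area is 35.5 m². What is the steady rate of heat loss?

Q ≈ 1740 W

Thermal resistances in series:
R_inner film = 1/(h_i·A) = 1/(1180×35.5) = 2.387×10^-5 K/W
R_brass = L/(kA) = 0.0026/(110×35.5) = 6.658×10^-7 K/W
R_calcium silicate = L/(kA) = 0.15/(0.0752×35.5) = 0.05619 K/W
R_cast iron = L/(kA) = 0.0037/(52.8×35.5) = 1.974×10^-6 K/W
R_outer film = 1/(h_o·A) = 1/(22.6×35.5) = 0.001246 K/W
R_total = 0.05746 K/W
Q = ΔT / R_total = 100 / 0.05746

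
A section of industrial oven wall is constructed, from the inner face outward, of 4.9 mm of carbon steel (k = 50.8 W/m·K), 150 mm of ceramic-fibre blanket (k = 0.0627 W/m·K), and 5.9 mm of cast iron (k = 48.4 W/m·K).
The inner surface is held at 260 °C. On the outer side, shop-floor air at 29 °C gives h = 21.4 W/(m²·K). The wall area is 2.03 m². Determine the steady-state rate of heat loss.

Series thermal resistances:
R_carbon steel = L/(kA) = 0.0049/(50.8×2.03) = 4.752×10^-5 K/W
R_ceramic-fibre blanket = L/(kA) = 0.15/(0.0627×2.03) = 1.178 K/W
R_cast iron = L/(kA) = 0.0059/(48.4×2.03) = 6.005×10^-5 K/W
R_outer film = 1/(h_o·A) = 1/(21.4×2.03) = 0.02302 K/W
R_total = 1.202 K/W
Q = ΔT / R_total = 231 / 1.202

Q ≈ 192 W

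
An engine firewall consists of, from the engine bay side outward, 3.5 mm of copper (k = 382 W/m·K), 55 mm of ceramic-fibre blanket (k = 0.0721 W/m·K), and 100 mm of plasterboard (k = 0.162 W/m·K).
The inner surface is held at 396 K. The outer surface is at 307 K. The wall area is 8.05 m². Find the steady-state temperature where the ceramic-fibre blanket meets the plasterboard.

T ≈ 347 K

Model the wall as resistances in series:
R_copper = L/(kA) = 0.0035/(382×8.05) = 1.138×10^-6 K/W
R_ceramic-fibre blanket = L/(kA) = 0.055/(0.0721×8.05) = 0.09476 K/W
R_plasterboard = L/(kA) = 0.1/(0.162×8.05) = 0.07668 K/W
R_total = 0.1714 K/W;  Q = ΔT/R_total = 89/0.1714 = 519.1 W
T_interface = T_inner − Q·ΣR(inner→interface) = 396 − 519×0.09476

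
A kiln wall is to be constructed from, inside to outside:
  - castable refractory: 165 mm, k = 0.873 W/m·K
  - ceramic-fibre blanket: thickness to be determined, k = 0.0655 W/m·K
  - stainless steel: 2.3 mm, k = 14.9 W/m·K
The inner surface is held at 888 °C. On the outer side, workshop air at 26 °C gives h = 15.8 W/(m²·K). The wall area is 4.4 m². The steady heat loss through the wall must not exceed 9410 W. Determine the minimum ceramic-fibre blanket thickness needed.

L ≈ 9.87 mm

Thermal resistances in series:
R_castable refractory = L/(kA) = 0.165/(0.873×4.4) = 0.04296 K/W
R_stainless steel = L/(kA) = 0.0023/(14.9×4.4) = 3.508×10^-5 K/W
R_outer film = 1/(h_o·A) = 1/(15.8×4.4) = 0.01438 K/W
Sum of the known resistances R_other = 0.05737 K/W
Required total resistance R_tot = ΔT/Q_allow = 862/9410 = 0.0916 K/W
R_ceramic-fibre blanket = R_tot − R_other = 0.03423 K/W
L = R·k·A = 0.03423×0.0655×4.4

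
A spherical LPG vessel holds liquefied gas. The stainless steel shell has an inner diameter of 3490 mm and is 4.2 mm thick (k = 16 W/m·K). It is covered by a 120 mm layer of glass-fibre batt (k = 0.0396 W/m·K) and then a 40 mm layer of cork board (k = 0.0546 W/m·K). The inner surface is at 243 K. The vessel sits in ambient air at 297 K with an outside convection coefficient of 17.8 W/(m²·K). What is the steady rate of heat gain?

Each spherical layer contributes R = (1/r_i − 1/r_o)/(4πk):
R_stainless steel shell = (1/1.745 − 1/1.7492)/(4π×16) = 6.844×10^-6 K/W
R_glass-fibre batt = (1/1.7492 − 1/1.8692)/(4π×0.0396) = 0.07375 K/W
R_cork board = (1/1.8692 − 1/1.9092)/(4π×0.0546) = 0.01634 K/W
R_outer film = 1/(h·4πr_o²) = 1/(17.8×4π×1.9092²) = 0.001226 K/W
R_total = 0.09132 K/W
Q = ΔT/R_total = 54/0.09132

Q ≈ 591 W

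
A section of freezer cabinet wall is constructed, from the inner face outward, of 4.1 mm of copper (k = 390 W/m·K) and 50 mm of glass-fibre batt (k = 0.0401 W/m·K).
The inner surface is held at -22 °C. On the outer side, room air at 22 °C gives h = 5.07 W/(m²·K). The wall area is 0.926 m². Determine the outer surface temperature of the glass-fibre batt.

Series thermal resistances:
R_copper = L/(kA) = 0.0041/(390×0.926) = 1.135×10^-5 K/W
R_glass-fibre batt = L/(kA) = 0.05/(0.0401×0.926) = 1.347 K/W
R_outer film = 1/(h_o·A) = 1/(5.07×0.926) = 0.213 K/W
R_total = 1.56 K/W;  Q = ΔT/R_total = 44/1.56 = 28.21 W
T_interface = T_inner + Q·ΣR(inner→interface) = -22 + 28.2×1.347

T ≈ 16 °C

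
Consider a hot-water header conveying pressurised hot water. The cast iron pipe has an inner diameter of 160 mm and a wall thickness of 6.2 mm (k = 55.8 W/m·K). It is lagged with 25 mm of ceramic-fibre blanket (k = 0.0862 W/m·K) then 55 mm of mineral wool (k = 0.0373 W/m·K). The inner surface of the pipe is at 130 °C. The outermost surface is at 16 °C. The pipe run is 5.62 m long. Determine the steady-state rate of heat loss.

Q ≈ 293 W

Per-layer cylindrical resistances, series-summed:
R_cast iron pipe wall = ln(86.2/80)/(2π×55.8×5.62) = 3.788×10^-5 K/W
R_ceramic-fibre blanket = ln(111.2/86.2)/(2π×0.0862×5.62) = 0.08366 K/W
R_mineral wool = ln(166.2/111.2)/(2π×0.0373×5.62) = 0.3051 K/W
R_total = 0.3888 K/W
Q = ΔT/R_total = 114/0.3888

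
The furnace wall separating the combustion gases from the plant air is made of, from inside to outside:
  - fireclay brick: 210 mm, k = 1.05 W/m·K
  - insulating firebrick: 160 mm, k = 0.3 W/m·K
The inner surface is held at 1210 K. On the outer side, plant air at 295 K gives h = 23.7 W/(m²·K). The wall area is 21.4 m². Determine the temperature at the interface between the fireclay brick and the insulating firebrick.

Treating each layer as a thermal resistance in series:
R_fireclay brick = L/(kA) = 0.21/(1.05×21.4) = 0.009346 K/W
R_insulating firebrick = L/(kA) = 0.16/(0.3×21.4) = 0.02492 K/W
R_outer film = 1/(h_o·A) = 1/(23.7×21.4) = 0.001972 K/W
R_total = 0.03624 K/W;  Q = ΔT/R_total = 915/0.03624 = 25250 W
T_interface = T_inner − Q·ΣR(inner→interface) = 1210 − 25200×0.009346

T ≈ 974 K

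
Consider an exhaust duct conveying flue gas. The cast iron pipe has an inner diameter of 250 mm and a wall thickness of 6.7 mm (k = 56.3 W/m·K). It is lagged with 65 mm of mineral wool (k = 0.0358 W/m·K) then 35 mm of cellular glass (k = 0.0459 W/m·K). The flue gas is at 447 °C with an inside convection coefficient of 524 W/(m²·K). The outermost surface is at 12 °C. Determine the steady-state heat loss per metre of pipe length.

q′ ≈ 185 W/m

Treating each annulus and film as a series resistance:
R_inner film = 1/(h_i·2πr₁L) = 1/(524×2π×0.125×1) = 0.00243 K/W
R_cast iron pipe wall = ln(131.7/125)/(2π×56.3×1) = 1.476×10^-4 K/W
R_mineral wool = ln(196.7/131.7)/(2π×0.0358×1) = 1.783 K/W
R_cellular glass = ln(231.7/196.7)/(2π×0.0459×1) = 0.5678 K/W
R_total = 2.354 K/W
Q = ΔT/R_total = 435/2.354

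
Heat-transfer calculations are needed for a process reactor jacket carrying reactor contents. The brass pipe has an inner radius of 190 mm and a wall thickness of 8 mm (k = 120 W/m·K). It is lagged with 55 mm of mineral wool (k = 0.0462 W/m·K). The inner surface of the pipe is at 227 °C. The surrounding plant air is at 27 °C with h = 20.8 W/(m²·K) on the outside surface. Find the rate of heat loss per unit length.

q′ ≈ 229 W/m

Cylindrical conduction, so R = ln(r₂/r₁)/(2πkL) per layer, in series:
R_brass pipe wall = ln(198/190)/(2π×120×1) = 5.47×10^-5 K/W
R_mineral wool = ln(253/198)/(2π×0.0462×1) = 0.8444 K/W
R_outer film = 1/(h_o·2πr_oL) = 1/(20.8×2π×0.253×1) = 0.03024 K/W
R_total = 0.8747 K/W
Q = ΔT/R_total = 200/0.8747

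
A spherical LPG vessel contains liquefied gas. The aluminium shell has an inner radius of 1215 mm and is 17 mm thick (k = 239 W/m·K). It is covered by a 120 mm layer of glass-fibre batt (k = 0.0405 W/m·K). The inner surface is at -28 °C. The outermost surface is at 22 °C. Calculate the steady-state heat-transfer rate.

Spherical conduction: R = (1/r_in − 1/r_out)/(4πk) per layer; series-sum.
R_aluminium shell = (1/1.215 − 1/1.232)/(4π×239) = 3.781×10^-6 K/W
R_glass-fibre batt = (1/1.232 − 1/1.352)/(4π×0.0405) = 0.1416 K/W
R_total = 0.1416 K/W
Q = ΔT/R_total = 50/0.1416

Q ≈ 353 W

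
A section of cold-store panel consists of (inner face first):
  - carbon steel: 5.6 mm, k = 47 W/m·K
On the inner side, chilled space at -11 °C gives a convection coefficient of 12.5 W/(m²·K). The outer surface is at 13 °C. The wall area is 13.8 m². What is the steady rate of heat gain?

Series thermal resistances:
R_inner film = 1/(h_i·A) = 1/(12.5×13.8) = 0.005797 K/W
R_carbon steel = L/(kA) = 0.0056/(47×13.8) = 8.634×10^-6 K/W
R_total = 0.005806 K/W
Q = ΔT / R_total = 24 / 0.005806

Q ≈ 4130 W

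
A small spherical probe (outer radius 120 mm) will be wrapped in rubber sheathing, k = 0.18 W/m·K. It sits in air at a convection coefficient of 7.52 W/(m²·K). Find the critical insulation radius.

r_cr ≈ 47.9 mm

For a sphere r_cr = 2k/h = 2×0.18/7.52
r_cr = 47.9 mm; since the bare radius (120 mm) is above r_cr, any added insulation will reduce heat loss.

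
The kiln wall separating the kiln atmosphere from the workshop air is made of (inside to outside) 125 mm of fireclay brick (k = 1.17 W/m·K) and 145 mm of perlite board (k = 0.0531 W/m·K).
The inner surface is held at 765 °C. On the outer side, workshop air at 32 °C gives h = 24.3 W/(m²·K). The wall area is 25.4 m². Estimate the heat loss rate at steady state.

Q ≈ 6470 W

Using the resistance-network approach (series):
R_fireclay brick = L/(kA) = 0.125/(1.17×25.4) = 0.004206 K/W
R_perlite board = L/(kA) = 0.145/(0.0531×25.4) = 0.1075 K/W
R_outer film = 1/(h_o·A) = 1/(24.3×25.4) = 0.00162 K/W
R_total = 0.1133 K/W
Q = ΔT / R_total = 733 / 0.1133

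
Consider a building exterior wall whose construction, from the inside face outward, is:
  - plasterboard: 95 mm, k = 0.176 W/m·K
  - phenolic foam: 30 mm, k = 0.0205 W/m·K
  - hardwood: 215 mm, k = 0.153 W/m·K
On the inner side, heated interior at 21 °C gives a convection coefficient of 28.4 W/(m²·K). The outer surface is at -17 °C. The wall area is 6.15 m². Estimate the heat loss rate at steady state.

Q ≈ 67.9 W

Treating each layer as a thermal resistance in series:
R_inner film = 1/(h_i·A) = 1/(28.4×6.15) = 0.005725 K/W
R_plasterboard = L/(kA) = 0.095/(0.176×6.15) = 0.08777 K/W
R_phenolic foam = L/(kA) = 0.03/(0.0205×6.15) = 0.238 K/W
R_hardwood = L/(kA) = 0.215/(0.153×6.15) = 0.2285 K/W
R_total = 0.5599 K/W
Q = ΔT / R_total = 38 / 0.5599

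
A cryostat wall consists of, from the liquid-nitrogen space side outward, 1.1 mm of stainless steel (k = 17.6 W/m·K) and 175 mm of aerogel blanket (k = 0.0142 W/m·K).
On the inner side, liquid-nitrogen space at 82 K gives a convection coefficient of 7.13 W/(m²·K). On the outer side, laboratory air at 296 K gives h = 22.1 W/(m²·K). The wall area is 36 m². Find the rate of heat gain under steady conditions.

Using the resistance-network approach (series):
R_inner film = 1/(h_i·A) = 1/(7.13×36) = 0.003896 K/W
R_stainless steel = L/(kA) = 0.0011/(17.6×36) = 1.736×10^-6 K/W
R_aerogel blanket = L/(kA) = 0.175/(0.0142×36) = 0.3423 K/W
R_outer film = 1/(h_o·A) = 1/(22.1×36) = 0.001257 K/W
R_total = 0.3475 K/W
Q = ΔT / R_total = 214 / 0.3475

Q ≈ 616 W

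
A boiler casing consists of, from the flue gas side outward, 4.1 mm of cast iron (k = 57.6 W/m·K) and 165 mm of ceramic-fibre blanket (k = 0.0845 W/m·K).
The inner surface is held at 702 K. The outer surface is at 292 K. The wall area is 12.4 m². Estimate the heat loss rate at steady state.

Model the wall as resistances in series:
R_cast iron = L/(kA) = 0.0041/(57.6×12.4) = 5.74×10^-6 K/W
R_ceramic-fibre blanket = L/(kA) = 0.165/(0.0845×12.4) = 0.1575 K/W
R_total = 0.1575 K/W
Q = ΔT / R_total = 410 / 0.1575

Q ≈ 2600 W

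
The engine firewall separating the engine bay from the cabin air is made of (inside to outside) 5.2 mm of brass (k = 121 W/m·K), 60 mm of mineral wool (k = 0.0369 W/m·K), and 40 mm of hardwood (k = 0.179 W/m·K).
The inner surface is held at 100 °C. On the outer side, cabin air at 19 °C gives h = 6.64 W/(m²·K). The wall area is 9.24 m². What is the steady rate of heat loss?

Q ≈ 374 W

Treating each layer as a thermal resistance in series:
R_brass = L/(kA) = 0.0052/(121×9.24) = 4.651×10^-6 K/W
R_mineral wool = L/(kA) = 0.06/(0.0369×9.24) = 0.176 K/W
R_hardwood = L/(kA) = 0.04/(0.179×9.24) = 0.02418 K/W
R_outer film = 1/(h_o·A) = 1/(6.64×9.24) = 0.0163 K/W
R_total = 0.2165 K/W
Q = ΔT / R_total = 81 / 0.2165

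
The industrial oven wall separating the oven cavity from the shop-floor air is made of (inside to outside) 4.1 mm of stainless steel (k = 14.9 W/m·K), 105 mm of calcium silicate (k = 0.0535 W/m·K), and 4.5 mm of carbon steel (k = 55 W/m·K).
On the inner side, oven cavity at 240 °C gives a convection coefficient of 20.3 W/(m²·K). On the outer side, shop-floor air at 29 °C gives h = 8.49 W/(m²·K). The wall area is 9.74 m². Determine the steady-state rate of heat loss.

Model the wall as resistances in series:
R_inner film = 1/(h_i·A) = 1/(20.3×9.74) = 0.005058 K/W
R_stainless steel = L/(kA) = 0.0041/(14.9×9.74) = 2.825×10^-5 K/W
R_calcium silicate = L/(kA) = 0.105/(0.0535×9.74) = 0.2015 K/W
R_carbon steel = L/(kA) = 0.0045/(55×9.74) = 8.4×10^-6 K/W
R_outer film = 1/(h_o·A) = 1/(8.49×9.74) = 0.01209 K/W
R_total = 0.2187 K/W
Q = ΔT / R_total = 211 / 0.2187

Q ≈ 965 W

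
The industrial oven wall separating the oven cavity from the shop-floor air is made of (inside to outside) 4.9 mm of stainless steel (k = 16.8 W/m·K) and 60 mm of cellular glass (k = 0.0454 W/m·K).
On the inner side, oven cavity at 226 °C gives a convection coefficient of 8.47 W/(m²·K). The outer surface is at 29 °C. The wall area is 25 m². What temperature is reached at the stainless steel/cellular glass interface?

Model the wall as resistances in series:
R_inner film = 1/(h_i·A) = 1/(8.47×25) = 0.004723 K/W
R_stainless steel = L/(kA) = 0.0049/(16.8×25) = 1.167×10^-5 K/W
R_cellular glass = L/(kA) = 0.06/(0.0454×25) = 0.05286 K/W
R_total = 0.0576 K/W;  Q = ΔT/R_total = 197/0.0576 = 3420 W
T_interface = T_inner − Q·ΣR(inner→interface) = 226 − 3420×0.004734

T ≈ 210 °C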